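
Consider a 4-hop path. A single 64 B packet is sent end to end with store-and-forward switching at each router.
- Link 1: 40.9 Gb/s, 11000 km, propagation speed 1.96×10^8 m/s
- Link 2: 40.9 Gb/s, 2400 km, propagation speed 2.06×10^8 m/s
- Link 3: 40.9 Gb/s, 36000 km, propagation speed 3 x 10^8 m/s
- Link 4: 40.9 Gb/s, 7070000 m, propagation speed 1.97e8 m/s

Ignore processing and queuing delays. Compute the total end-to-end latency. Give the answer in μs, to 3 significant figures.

L = 64 × 8 = 512 bits.
Transmission delay per hop = L/R = 512/40900000000 = 0.0125183 μs; 4 hops → 0.0500733 μs.
Propagation delays (d/s per hop): 56122.4, 11650.5, 120000, 35888.3 μs; sum = 223661 μs.
End-to-end = 224000 μs.

224000 μs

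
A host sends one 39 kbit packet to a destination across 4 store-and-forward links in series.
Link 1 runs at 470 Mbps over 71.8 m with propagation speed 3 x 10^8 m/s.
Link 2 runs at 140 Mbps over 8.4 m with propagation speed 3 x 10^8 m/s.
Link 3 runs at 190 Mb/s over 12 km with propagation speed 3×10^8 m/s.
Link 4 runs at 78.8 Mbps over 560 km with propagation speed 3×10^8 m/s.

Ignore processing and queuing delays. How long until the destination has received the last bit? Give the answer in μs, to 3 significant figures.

L = 39000 bits.
Transmission delays (L/R per hop): 82.9787, 278.571, 205.263, 494.924 μs; sum = 1061.74 μs.
Propagation delays (d/s per hop): 0.239333, 0.028, 40, 1866.67 μs; sum = 1906.93 μs.
End-to-end = 2970 μs.

2970 μs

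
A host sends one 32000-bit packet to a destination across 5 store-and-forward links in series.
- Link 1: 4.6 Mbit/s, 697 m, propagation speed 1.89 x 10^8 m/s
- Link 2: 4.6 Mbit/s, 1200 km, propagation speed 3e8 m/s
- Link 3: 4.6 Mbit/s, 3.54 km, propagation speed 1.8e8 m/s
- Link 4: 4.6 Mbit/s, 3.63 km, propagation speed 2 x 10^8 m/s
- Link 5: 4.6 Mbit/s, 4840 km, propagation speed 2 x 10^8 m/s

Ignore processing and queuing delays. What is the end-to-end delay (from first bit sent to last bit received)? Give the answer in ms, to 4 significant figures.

Transmission delay per hop = L/R = 32000/4600000 = 6.95652 ms; 5 hops → 34.7826 ms.
Propagation delays (d/s per hop): 0.00368783, 4, 0.0196667, 0.01815, 24.2 ms; sum = 28.2415 ms.
End-to-end = 63.02 ms.

63.02 ms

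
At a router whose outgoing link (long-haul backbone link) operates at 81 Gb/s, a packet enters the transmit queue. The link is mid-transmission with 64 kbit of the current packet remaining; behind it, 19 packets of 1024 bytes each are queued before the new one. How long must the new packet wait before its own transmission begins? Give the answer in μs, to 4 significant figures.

Each queued packet: L/R = 8192/81000000000 = 0.101136 μs.
19 queued → 1.92158 μs.
Plus remaining 64000 bits of current packet: 0.790123 μs.
Queuing delay = 2.712 μs.

2.712 μs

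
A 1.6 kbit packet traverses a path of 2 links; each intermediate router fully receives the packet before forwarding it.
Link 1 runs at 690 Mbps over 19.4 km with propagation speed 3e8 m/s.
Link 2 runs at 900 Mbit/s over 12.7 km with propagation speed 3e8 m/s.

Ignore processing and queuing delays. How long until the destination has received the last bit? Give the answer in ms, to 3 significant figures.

0.111 ms

L = 1600 bits.
Transmission delays (L/R per hop): 0.00231884, 0.00177778 ms; sum = 0.00409662 ms.
Propagation delays (d/s per hop): 0.0646667, 0.0423333 ms; sum = 0.107 ms.
End-to-end = 0.111 ms.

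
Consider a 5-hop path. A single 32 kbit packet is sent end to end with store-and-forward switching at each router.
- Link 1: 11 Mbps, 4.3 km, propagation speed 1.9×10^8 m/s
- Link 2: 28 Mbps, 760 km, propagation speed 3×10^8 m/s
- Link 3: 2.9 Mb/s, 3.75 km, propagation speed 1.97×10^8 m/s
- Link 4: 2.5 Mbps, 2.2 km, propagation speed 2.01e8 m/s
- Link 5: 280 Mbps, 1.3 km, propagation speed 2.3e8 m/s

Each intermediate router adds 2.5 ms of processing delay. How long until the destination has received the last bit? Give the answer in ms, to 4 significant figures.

40.59 ms

L = 32000 bits.
Transmission delays (L/R per hop): 2.90909, 1.14286, 11.0345, 12.8, 0.114286 ms; sum = 28.0007 ms.
Propagation delays (d/s per hop): 0.0226316, 2.53333, 0.0190355, 0.0109453, 0.00565217 ms; sum = 2.5916 ms.
Processing at 4 router(s): 4 × 2.5 ms = 10 ms.
End-to-end = 40.59 ms.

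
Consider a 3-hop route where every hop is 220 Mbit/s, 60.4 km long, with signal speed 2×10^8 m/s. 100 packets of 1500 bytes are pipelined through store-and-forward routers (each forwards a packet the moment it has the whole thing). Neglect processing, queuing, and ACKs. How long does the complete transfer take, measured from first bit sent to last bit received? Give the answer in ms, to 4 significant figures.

Per-hop transmission t_tx = L/R = 12000/220000000 = 0.0545455 ms.
Per-hop propagation t_prop = 60400/200000000 = 0.302 ms.
Pipeline fill: first packet needs 3·t_tx to clear all hops; remaining 99 packets each add one t_tx.
Total = (3+100-1)·t_tx + 3·t_prop = 102·0.0545455 + 3·0.302 = 6.470 ms.

6.470 ms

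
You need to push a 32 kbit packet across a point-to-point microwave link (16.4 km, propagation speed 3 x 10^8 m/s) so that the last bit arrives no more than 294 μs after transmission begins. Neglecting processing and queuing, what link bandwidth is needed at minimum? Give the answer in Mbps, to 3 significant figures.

134 Mbps

Propagation delay = 16400 / 300000000 = 54.6667 μs.
Transmission budget = 294 − 54.6667 = 239.333 μs.
R ≥ L / t_tx = 32000 bits / 0.000239333 s = 134 Mbps.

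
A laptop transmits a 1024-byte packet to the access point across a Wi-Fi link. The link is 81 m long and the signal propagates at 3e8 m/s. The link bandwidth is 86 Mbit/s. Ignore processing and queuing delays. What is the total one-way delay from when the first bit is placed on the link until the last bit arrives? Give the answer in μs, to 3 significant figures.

95.5 μs

L = 1024 × 8 = 8192 bits.
Transmission delay = L/R = 8192 / 86000000 = 95.2558 μs.
Propagation delay = d/s = 81 m / 300000000 m/s = 0.27 μs.
Total = 95.5 μs.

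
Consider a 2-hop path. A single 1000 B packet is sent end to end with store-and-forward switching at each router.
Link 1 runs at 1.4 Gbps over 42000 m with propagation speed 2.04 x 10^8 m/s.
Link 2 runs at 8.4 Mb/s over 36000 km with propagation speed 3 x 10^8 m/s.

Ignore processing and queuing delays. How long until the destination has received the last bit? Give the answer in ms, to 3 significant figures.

L = 1000 × 8 = 8000 bits.
Transmission delays (L/R per hop): 0.00571429, 0.952381 ms; sum = 0.958095 ms.
Propagation delays (d/s per hop): 0.205882, 120 ms; sum = 120.206 ms.
End-to-end = 121 ms.

121 ms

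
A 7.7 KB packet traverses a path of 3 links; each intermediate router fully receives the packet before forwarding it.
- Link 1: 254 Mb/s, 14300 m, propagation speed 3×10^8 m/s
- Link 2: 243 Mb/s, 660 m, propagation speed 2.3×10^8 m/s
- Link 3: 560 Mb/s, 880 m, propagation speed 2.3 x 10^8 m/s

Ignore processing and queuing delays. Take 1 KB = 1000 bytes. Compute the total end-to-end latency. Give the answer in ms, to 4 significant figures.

L = 61600 bits.
Transmission delays (L/R per hop): 0.24252, 0.253498, 0.11 ms; sum = 0.606018 ms.
Propagation delays (d/s per hop): 0.0476667, 0.00286957, 0.00382609 ms; sum = 0.0543623 ms.
End-to-end = 0.6604 ms.

0.6604 ms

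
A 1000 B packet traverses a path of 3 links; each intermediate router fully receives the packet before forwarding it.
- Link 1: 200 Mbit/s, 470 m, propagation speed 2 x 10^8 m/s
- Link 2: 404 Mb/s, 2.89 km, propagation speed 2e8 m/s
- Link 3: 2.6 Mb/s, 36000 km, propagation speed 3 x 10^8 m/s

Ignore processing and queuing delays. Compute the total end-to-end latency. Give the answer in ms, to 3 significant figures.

L = 1000 × 8 = 8000 bits.
Transmission delays (L/R per hop): 0.04, 0.019802, 3.07692 ms; sum = 3.13673 ms.
Propagation delays (d/s per hop): 0.00235, 0.01445, 120 ms; sum = 120.017 ms.
End-to-end = 123 ms.

123 ms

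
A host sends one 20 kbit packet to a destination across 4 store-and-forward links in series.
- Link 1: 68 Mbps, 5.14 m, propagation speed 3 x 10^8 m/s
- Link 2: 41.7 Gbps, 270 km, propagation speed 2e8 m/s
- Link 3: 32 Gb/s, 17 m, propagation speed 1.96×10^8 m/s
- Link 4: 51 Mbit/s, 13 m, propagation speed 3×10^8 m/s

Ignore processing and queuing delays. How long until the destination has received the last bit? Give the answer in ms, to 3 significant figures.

L = 20000 bits.
Transmission delays (L/R per hop): 0.294118, 0.000479616, 0.000625, 0.392157 ms; sum = 0.687379 ms.
Propagation delays (d/s per hop): 1.71333e-05, 1.35, 8.67347e-05, 4.33333e-05 ms; sum = 1.35015 ms.
End-to-end = 2.04 ms.

2.04 ms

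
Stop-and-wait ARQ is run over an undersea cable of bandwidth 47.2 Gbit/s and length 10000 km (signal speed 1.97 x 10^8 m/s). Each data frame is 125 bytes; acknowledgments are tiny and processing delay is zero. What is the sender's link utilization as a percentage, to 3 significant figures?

0.0000209 %

t_tx = L/R = 1000/47200000000 = 2.11864e-08 s.
t_prop = 10000000/197000000 = 0.0507614 s; RTT = 0.101523 s.
Cycle = t_tx + RTT = 0.101523 s.
Utilization = t_tx / cycle = 2.11864e-08/0.101523 = 0.0000209 %.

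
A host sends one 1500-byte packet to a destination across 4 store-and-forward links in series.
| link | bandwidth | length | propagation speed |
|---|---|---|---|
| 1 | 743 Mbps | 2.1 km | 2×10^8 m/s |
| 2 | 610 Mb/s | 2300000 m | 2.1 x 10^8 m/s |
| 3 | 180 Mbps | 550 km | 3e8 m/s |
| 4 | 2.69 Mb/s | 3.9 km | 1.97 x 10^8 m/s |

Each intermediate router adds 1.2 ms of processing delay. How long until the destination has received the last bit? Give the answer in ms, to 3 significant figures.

L = 1500 × 8 = 12000 bits.
Transmission delays (L/R per hop): 0.0161507, 0.0196721, 0.0666667, 4.46097 ms; sum = 4.56346 ms.
Propagation delays (d/s per hop): 0.0105, 10.9524, 1.83333, 0.019797 ms; sum = 12.816 ms.
Processing at 3 router(s): 3 × 1.2 ms = 3.6 ms.
End-to-end = 21.0 ms.

21.0 ms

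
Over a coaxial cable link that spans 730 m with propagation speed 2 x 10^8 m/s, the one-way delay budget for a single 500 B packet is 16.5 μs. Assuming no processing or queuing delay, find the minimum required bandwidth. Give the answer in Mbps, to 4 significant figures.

L = 4000 bits.
Propagation delay = 730 / 200000000 = 3.65 μs.
Transmission budget = 16.5 − 3.65 = 12.85 μs.
R ≥ L / t_tx = 4000 bits / 1.285e-05 s = 311.3 Mbps.

311.3 Mbps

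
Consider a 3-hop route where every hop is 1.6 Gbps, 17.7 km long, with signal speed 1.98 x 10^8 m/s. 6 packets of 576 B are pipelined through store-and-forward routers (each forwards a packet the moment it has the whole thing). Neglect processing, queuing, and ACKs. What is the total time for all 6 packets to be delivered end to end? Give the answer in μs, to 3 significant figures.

291 μs

Per-hop transmission t_tx = L/R = 4608/1600000000 = 2.88 μs.
Per-hop propagation t_prop = 17700/198000000 = 89.3939 μs.
Pipeline fill: first packet needs 3·t_tx to clear all hops; remaining 5 packets each add one t_tx.
Total = (3+6-1)·t_tx + 3·t_prop = 8·2.88 + 3·89.3939 = 291 μs.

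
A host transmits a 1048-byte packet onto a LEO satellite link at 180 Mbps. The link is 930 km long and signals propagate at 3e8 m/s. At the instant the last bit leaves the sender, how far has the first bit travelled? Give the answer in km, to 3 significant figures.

14.0 km

t_tx = L/R = 8384/180000000 = 4.65778e-05 s.
Distance = s × t_tx = 300000000 × 4.65778e-05 = 14.0 km.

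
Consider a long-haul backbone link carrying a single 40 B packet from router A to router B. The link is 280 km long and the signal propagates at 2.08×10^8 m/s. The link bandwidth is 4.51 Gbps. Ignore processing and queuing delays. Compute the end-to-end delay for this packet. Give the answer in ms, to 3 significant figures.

L = 40 × 8 = 320 bits.
Transmission delay = L/R = 320 / 4510000000 = 7.09534e-05 ms.
Propagation delay = d/s = 280000 m / 208000000 m/s = 1.34615 ms.
Total = 1.35 ms.

1.35 ms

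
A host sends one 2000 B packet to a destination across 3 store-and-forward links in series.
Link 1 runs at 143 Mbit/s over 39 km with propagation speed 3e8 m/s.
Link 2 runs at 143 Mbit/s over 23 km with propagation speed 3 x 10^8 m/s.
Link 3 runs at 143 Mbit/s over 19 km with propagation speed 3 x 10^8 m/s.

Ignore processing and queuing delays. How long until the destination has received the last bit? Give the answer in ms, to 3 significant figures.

L = 2000 × 8 = 16000 bits.
Transmission delay per hop = L/R = 16000/143000000 = 0.111888 ms; 3 hops → 0.335664 ms.
Propagation delays (d/s per hop): 0.13, 0.0766667, 0.0633333 ms; sum = 0.27 ms.
End-to-end = 0.606 ms.

0.606 ms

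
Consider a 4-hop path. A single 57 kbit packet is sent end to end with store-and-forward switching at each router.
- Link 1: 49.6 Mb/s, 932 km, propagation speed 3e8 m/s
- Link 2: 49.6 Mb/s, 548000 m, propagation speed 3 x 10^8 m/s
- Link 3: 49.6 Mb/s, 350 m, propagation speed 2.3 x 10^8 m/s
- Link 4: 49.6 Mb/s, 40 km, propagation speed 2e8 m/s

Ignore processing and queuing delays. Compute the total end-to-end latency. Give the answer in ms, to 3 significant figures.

L = 57000 bits.
Transmission delay per hop = L/R = 57000/49600000 = 1.14919 ms; 4 hops → 4.59677 ms.
Propagation delays (d/s per hop): 3.10667, 1.82667, 0.00152174, 0.2 ms; sum = 5.13486 ms.
End-to-end = 9.73 ms.

9.73 ms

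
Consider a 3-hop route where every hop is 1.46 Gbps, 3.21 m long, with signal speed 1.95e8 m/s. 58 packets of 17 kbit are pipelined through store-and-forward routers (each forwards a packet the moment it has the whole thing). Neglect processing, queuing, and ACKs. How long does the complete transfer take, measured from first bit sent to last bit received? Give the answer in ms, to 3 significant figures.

Per-hop transmission t_tx = L/R = 17000/1460000000 = 0.0116438 ms.
Per-hop propagation t_prop = 3.21/195000000 = 1.64615e-05 ms.
Pipeline fill: first packet needs 3·t_tx to clear all hops; remaining 57 packets each add one t_tx.
Total = (3+58-1)·t_tx + 3·t_prop = 60·0.0116438 + 3·1.64615e-05 = 0.699 ms.

0.699 ms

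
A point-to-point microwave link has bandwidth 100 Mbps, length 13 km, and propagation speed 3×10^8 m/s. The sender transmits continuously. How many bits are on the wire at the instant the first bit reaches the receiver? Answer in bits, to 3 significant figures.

Propagation delay = 13000 / 300000000 = 4.33333e-05 s.
BDP = R × t_prop = 100000000 × 4.33333e-05 = 4333.33 bits.

4330 bits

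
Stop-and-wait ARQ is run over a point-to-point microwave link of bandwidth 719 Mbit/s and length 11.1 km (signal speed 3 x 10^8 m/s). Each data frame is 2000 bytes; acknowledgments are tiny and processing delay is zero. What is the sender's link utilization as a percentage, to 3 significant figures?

t_tx = L/R = 16000/719000000 = 2.22531e-05 s.
t_prop = 11100/300000000 = 3.7e-05 s; RTT = 7.4e-05 s.
Cycle = t_tx + RTT = 9.62531e-05 s.
Utilization = t_tx / cycle = 2.22531e-05/9.62531e-05 = 23.1 %.

23.1 %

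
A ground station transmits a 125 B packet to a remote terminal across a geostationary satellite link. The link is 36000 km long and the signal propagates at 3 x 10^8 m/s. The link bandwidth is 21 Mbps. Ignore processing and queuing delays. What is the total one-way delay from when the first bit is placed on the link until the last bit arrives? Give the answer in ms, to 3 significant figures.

120 ms

L = 125 × 8 = 1000 bits.
Transmission delay = L/R = 1000 / 21000000 = 0.047619 ms.
Propagation delay = d/s = 36000000 m / 300000000 m/s = 120 ms.
Total = 120 ms.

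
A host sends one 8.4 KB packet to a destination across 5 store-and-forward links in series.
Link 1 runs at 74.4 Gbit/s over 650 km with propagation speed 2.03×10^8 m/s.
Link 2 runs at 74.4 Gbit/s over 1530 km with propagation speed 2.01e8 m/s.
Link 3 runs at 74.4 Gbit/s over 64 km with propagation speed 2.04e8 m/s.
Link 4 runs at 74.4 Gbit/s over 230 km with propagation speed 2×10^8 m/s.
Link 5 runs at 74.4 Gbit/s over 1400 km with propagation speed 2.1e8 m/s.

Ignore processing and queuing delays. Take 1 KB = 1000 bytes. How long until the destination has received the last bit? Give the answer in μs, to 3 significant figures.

L = 67200 bits.
Transmission delay per hop = L/R = 67200/74400000000 = 0.903226 μs; 5 hops → 4.51613 μs.
Propagation delays (d/s per hop): 3201.97, 7611.94, 313.725, 1150, 6666.67 μs; sum = 18944.3 μs.
End-to-end = 18900 μs.

18900 μs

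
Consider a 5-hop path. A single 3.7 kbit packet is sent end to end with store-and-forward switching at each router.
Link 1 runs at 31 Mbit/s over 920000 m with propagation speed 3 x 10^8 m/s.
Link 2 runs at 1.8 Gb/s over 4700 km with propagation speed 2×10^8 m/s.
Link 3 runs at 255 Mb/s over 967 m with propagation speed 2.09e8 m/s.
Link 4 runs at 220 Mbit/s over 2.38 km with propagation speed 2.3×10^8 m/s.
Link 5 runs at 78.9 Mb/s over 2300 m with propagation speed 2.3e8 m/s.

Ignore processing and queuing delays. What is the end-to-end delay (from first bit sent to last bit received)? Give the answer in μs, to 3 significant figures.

L = 3700 bits.
Transmission delays (L/R per hop): 119.355, 2.05556, 14.5098, 16.8182, 46.8948 μs; sum = 199.633 μs.
Propagation delays (d/s per hop): 3066.67, 23500, 4.62679, 10.3478, 10 μs; sum = 26591.6 μs.
End-to-end = 26800 μs.

26800 μs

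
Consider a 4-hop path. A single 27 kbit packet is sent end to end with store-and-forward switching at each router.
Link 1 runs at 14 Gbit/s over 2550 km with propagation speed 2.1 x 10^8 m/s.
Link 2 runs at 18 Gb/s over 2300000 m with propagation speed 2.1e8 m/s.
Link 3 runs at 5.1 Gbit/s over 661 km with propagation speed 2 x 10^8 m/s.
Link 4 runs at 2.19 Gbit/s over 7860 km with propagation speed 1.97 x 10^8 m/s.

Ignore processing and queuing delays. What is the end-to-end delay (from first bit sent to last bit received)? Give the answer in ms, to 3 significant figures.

L = 27000 bits.
Transmission delays (L/R per hop): 0.00192857, 0.0015, 0.00529412, 0.0123288 ms; sum = 0.0210515 ms.
Propagation delays (d/s per hop): 12.1429, 10.9524, 3.305, 39.8985 ms; sum = 66.2987 ms.
End-to-end = 66.3 ms.

66.3 ms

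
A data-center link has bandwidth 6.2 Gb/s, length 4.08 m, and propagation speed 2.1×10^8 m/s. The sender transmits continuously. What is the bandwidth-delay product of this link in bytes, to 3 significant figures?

15.1 bytes

Propagation delay = 4.08 / 210000000 = 1.94286e-08 s.
BDP = R × t_prop = 6200000000 × 1.94286e-08 = 120.457 bits.
In bytes: 120.457/8 = 15.1 bytes.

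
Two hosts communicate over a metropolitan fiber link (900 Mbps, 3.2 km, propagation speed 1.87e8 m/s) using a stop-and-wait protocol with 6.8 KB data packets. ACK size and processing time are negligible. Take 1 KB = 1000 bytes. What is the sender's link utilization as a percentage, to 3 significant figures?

t_tx = L/R = 54400/900000000 = 6.04444e-05 s.
t_prop = 3200/187000000 = 1.71123e-05 s; RTT = 3.42246e-05 s.
Cycle = t_tx + RTT = 9.4669e-05 s.
Utilization = t_tx / cycle = 6.04444e-05/9.4669e-05 = 63.8 %.

63.8 %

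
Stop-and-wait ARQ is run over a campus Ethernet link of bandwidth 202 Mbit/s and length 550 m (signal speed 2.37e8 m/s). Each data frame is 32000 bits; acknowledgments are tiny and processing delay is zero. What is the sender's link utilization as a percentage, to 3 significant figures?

t_tx = L/R = 32000/202000000 = 0.000158416 s.
t_prop = 550/237000000 = 2.32068e-06 s; RTT = 4.64135e-06 s.
Cycle = t_tx + RTT = 0.000163057 s.
Utilization = t_tx / cycle = 0.000158416/0.000163057 = 97.2 %.

97.2 %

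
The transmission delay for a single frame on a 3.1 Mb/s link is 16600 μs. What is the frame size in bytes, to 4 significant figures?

L = R × t_tx = 3100000 b/s × 0.0166 s = 51460 bits.
In bytes: 51460 / 8 = 6433 bytes.

6433 bytes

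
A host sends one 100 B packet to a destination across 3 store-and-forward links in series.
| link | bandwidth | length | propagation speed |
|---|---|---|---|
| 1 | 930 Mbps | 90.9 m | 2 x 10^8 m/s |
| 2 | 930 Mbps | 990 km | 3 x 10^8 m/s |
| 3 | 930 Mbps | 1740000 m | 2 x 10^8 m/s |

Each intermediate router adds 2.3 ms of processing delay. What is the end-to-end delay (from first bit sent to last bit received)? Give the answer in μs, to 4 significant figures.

16600 μs

L = 100 × 8 = 800 bits.
Transmission delay per hop = L/R = 800/930000000 = 0.860215 μs; 3 hops → 2.58065 μs.
Propagation delays (d/s per hop): 0.4545, 3300, 8700 μs; sum = 12000.5 μs.
Processing at 2 router(s): 2 × 2.3 ms = 4600 μs.
End-to-end = 16600 μs.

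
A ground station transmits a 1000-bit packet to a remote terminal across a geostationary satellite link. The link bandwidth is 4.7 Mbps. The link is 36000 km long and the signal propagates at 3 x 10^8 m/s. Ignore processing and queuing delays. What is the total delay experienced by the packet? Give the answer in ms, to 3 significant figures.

Transmission delay = L/R = 1000 / 4700000 = 0.212766 ms.
Propagation delay = d/s = 36000000 m / 300000000 m/s = 120 ms.
Total = 120 ms.

120 ms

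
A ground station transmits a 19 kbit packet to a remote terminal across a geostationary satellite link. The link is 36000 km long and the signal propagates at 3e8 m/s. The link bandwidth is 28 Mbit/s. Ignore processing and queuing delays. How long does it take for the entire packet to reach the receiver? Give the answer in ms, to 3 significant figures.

L = 19000 bits.
Transmission delay = L/R = 19000 / 28000000 = 0.678571 ms.
Propagation delay = d/s = 36000000 m / 300000000 m/s = 120 ms.
Total = 121 ms.

121 ms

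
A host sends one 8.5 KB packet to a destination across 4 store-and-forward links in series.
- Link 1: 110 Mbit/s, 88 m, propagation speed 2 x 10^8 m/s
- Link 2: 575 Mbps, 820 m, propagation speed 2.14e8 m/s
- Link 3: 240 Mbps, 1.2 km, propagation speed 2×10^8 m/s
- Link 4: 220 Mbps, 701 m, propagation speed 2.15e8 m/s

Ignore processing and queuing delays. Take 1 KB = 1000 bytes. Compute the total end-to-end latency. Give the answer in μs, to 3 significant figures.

1340 μs

L = 68000 bits.
Transmission delays (L/R per hop): 618.182, 118.261, 283.333, 309.091 μs; sum = 1328.87 μs.
Propagation delays (d/s per hop): 0.44, 3.83178, 6, 3.26047 μs; sum = 13.5322 μs.
End-to-end = 1340 μs.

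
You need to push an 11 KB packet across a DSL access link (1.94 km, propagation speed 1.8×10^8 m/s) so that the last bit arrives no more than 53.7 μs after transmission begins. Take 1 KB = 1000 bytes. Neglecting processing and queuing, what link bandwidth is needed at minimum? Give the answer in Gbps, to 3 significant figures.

2.05 Gbps

L = 88000 bits.
Propagation delay = 1940 / 180000000 = 10.7778 μs.
Transmission budget = 53.7 − 10.7778 = 42.9222 μs.
R ≥ L / t_tx = 88000 bits / 4.29222e-05 s = 2.05 Gbps.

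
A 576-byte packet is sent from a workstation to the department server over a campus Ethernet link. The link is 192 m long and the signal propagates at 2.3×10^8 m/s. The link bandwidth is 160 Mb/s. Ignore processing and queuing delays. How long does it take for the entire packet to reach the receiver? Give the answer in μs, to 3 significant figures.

29.6 μs

L = 576 × 8 = 4608 bits.
Transmission delay = L/R = 4608 / 160000000 = 28.8 μs.
Propagation delay = d/s = 192 m / 2.3e+08 m/s = 0.834783 μs.
Total = 29.6 μs.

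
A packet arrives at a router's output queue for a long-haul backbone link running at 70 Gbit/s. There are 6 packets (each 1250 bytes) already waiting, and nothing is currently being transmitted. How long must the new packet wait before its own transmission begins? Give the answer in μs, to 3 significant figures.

Each queued packet: L/R = 10000/70000000000 = 0.142857 μs.
6 queued → 0.857143 μs.
Queuing delay = 0.857 μs.

0.857 μs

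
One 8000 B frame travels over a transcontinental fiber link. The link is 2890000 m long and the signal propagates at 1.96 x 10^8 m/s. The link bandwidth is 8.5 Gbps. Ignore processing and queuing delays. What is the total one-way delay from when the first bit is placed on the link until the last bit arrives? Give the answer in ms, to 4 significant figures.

14.75 ms

L = 8000 × 8 = 64000 bits.
Transmission delay = L/R = 64000 / 8500000000 = 0.00752941 ms.
Propagation delay = d/s = 2890000 m / 196000000 m/s = 14.7449 ms.
Total = 14.75 ms.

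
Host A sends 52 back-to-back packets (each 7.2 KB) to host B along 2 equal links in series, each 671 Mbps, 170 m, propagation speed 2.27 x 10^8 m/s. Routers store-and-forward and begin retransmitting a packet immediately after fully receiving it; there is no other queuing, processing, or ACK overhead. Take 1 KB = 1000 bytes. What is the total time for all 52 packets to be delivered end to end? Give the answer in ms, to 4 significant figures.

Per-hop transmission t_tx = L/R = 57600/671000000 = 0.085842 ms.
Per-hop propagation t_prop = 170/227000000 = 0.000748899 ms.
Pipeline fill: first packet needs 2·t_tx to clear all hops; remaining 51 packets each add one t_tx.
Total = (2+52-1)·t_tx + 2·t_prop = 53·0.085842 + 2·0.000748899 = 4.551 ms.

4.551 ms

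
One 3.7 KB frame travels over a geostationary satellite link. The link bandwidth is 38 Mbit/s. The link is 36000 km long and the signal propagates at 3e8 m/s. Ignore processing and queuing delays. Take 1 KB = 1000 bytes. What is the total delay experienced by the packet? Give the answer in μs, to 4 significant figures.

L = 29600 bits.
Transmission delay = L/R = 29600 / 38000000 = 778.947 μs.
Propagation delay = d/s = 36000000 m / 300000000 m/s = 120000 μs.
Total = 120800 μs.

120800 μs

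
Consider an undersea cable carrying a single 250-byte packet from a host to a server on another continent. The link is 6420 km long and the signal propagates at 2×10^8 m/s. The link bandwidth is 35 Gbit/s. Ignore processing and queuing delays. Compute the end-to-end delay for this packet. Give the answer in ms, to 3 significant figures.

32.1 ms

L = 250 × 8 = 2000 bits.
Transmission delay = L/R = 2000 / 35000000000 = 5.71429e-05 ms.
Propagation delay = d/s = 6420000 m / 200000000 m/s = 32.1 ms.
Total = 32.1 ms.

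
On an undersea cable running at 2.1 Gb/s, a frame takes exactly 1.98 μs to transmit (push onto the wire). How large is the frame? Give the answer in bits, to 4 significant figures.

L = R × t_tx = 2100000000 b/s × 1.98e-06 s = 4158 bits.

4158 bits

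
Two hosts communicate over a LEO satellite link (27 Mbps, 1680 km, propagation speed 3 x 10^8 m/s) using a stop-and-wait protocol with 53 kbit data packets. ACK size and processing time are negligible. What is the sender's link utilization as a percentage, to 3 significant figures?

14.9 %

t_tx = L/R = 53000/27000000 = 0.00196296 s.
t_prop = 1680000/300000000 = 0.0056 s; RTT = 0.0112 s.
Cycle = t_tx + RTT = 0.013163 s.
Utilization = t_tx / cycle = 0.00196296/0.013163 = 14.9 %.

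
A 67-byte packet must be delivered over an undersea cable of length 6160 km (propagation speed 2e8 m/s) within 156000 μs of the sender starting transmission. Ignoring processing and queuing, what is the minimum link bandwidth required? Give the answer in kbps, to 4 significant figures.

L = 536 bits.
Propagation delay = 6160000 / 200000000 = 30800 μs.
Transmission budget = 156000 − 30800 = 125200 μs.
R ≥ L / t_tx = 536 bits / 0.1252 s = 4.281 kbps.

4.281 kbps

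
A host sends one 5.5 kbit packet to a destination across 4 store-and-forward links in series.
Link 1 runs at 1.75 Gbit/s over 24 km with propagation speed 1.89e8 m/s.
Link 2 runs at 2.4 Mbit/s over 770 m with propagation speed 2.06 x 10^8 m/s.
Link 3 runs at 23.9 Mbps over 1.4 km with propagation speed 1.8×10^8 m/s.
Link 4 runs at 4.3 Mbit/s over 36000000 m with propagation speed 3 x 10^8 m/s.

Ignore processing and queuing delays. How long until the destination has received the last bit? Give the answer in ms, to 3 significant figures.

L = 5500 bits.
Transmission delays (L/R per hop): 0.00314286, 2.29167, 0.230126, 1.27907 ms; sum = 3.804 ms.
Propagation delays (d/s per hop): 0.126984, 0.00373786, 0.00777778, 120 ms; sum = 120.138 ms.
End-to-end = 124 ms.

124 ms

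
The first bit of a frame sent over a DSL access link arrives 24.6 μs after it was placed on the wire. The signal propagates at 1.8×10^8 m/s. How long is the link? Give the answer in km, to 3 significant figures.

d = s × t_prop = 180000000 × 2.46e-05 = 4.43 km.

4.43 km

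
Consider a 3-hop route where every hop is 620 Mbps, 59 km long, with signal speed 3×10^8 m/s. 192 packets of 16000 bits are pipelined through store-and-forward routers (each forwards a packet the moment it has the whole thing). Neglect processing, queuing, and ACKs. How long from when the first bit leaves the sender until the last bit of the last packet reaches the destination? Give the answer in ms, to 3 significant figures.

Per-hop transmission t_tx = L/R = 16000/620000000 = 0.0258065 ms.
Per-hop propagation t_prop = 59000/300000000 = 0.196667 ms.
Pipeline fill: first packet needs 3·t_tx to clear all hops; remaining 191 packets each add one t_tx.
Total = (3+192-1)·t_tx + 3·t_prop = 194·0.0258065 + 3·0.196667 = 5.60 ms.

5.60 ms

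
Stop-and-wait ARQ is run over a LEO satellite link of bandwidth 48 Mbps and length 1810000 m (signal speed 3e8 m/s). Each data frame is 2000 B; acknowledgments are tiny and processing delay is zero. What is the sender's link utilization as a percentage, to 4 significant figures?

t_tx = L/R = 16000/48000000 = 0.000333333 s.
t_prop = 1810000/300000000 = 0.00603333 s; RTT = 0.0120667 s.
Cycle = t_tx + RTT = 0.0124 s.
Utilization = t_tx / cycle = 0.000333333/0.0124 = 2.688 %.

2.688 %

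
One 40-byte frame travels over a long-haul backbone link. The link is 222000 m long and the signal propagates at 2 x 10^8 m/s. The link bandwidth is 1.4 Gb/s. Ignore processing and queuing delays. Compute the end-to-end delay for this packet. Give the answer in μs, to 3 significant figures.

1110 μs

L = 40 × 8 = 320 bits.
Transmission delay = L/R = 320 / 1400000000 = 0.228571 μs.
Propagation delay = d/s = 222000 m / 200000000 m/s = 1110 μs.
Total = 1110 μs.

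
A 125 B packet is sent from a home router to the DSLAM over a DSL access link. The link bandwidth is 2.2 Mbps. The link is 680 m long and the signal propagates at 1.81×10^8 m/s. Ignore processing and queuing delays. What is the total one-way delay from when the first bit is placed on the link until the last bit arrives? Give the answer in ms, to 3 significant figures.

0.458 ms

L = 125 × 8 = 1000 bits.
Transmission delay = L/R = 1000 / 2200000 = 0.454545 ms.
Propagation delay = d/s = 680 m / 181000000 m/s = 0.00375691 ms.
Total = 0.458 ms.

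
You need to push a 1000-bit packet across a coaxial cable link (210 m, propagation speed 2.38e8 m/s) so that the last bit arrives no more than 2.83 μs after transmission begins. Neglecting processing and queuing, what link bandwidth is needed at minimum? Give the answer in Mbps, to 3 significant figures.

Propagation delay = 210 / 238000000 = 0.882353 μs.
Transmission budget = 2.83 − 0.882353 = 1.94765 μs.
R ≥ L / t_tx = 1000 bits / 1.94765e-06 s = 513 Mbps.

513 Mbps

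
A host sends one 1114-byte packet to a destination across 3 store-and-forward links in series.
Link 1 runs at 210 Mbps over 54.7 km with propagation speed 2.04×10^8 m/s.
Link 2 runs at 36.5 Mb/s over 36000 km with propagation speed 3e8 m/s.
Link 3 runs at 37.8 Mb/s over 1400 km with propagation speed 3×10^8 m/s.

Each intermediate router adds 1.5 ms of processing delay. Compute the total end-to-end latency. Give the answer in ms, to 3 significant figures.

L = 1114 × 8 = 8912 bits.
Transmission delays (L/R per hop): 0.0424381, 0.244164, 0.235767 ms; sum = 0.52237 ms.
Propagation delays (d/s per hop): 0.268137, 120, 4.66667 ms; sum = 124.935 ms.
Processing at 2 router(s): 2 × 1.5 ms = 3 ms.
End-to-end = 128 ms.

128 ms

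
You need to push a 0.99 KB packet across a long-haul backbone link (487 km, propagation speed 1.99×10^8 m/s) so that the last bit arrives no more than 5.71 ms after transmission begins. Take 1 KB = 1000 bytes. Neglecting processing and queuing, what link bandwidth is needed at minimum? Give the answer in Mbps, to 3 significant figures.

L = 7920 bits.
Propagation delay = 487000 / 199000000 = 2.44724 ms.
Transmission budget = 5.71 − 2.44724 = 3.26276 ms.
R ≥ L / t_tx = 7920 bits / 0.00326276 s = 2.43 Mbps.

2.43 Mbps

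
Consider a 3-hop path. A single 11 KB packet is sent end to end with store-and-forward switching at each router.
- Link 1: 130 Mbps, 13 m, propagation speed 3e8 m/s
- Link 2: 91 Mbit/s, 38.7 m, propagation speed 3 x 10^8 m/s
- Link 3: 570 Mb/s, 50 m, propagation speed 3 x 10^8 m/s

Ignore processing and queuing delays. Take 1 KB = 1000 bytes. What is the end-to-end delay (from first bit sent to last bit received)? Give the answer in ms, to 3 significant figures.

1.80 ms

L = 88000 bits.
Transmission delays (L/R per hop): 0.676923, 0.967033, 0.154386 ms; sum = 1.79834 ms.
Propagation delays (d/s per hop): 4.33333e-05, 0.000129, 0.000166667 ms; sum = 0.000339 ms.
End-to-end = 1.80 ms.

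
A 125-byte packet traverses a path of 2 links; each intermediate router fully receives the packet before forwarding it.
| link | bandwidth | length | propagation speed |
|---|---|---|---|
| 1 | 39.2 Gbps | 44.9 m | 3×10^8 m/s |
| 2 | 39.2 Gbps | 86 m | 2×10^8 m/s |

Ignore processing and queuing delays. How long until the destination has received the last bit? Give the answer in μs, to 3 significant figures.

L = 125 × 8 = 1000 bits.
Transmission delay per hop = L/R = 1000/39200000000 = 0.0255102 μs; 2 hops → 0.0510204 μs.
Propagation delays (d/s per hop): 0.149667, 0.43 μs; sum = 0.579667 μs.
End-to-end = 0.631 μs.

0.631 μs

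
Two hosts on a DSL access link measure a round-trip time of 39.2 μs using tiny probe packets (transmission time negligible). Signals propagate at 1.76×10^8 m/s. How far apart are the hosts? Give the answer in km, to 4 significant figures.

One-way propagation = RTT/2 = 19.6 μs.
d = s × t = 176000000 × 1.96e-05 = 3.450 km.

3.450 km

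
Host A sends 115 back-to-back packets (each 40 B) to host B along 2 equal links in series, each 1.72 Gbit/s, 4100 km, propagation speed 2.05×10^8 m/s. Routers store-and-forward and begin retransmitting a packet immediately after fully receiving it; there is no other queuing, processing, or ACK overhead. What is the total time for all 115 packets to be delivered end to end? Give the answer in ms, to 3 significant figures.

Per-hop transmission t_tx = L/R = 320/1720000000 = 0.000186047 ms.
Per-hop propagation t_prop = 4100000/2.05e+08 = 20 ms.
Pipeline fill: first packet needs 2·t_tx to clear all hops; remaining 114 packets each add one t_tx.
Total = (2+115-1)·t_tx + 2·t_prop = 116·0.000186047 + 2·20 = 40.0 ms.

40.0 ms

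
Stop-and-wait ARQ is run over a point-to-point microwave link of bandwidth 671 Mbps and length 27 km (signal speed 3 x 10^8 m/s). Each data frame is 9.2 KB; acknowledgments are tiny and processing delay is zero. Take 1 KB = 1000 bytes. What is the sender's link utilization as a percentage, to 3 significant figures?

t_tx = L/R = 73600/671000000 = 0.000109687 s.
t_prop = 27000/300000000 = 9e-05 s; RTT = 0.00018 s.
Cycle = t_tx + RTT = 0.000289687 s.
Utilization = t_tx / cycle = 0.000109687/0.000289687 = 37.9 %.

37.9 %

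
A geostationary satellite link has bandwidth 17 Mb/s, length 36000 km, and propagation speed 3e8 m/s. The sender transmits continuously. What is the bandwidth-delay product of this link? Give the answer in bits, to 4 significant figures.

Propagation delay = 36000000 / 300000000 = 0.12 s.
BDP = R × t_prop = 17000000 × 0.12 = 2040000 bits.

2040000 bits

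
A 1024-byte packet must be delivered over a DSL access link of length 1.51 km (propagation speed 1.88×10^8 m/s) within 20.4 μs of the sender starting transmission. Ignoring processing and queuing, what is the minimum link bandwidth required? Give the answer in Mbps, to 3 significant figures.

L = 8192 bits.
Propagation delay = 1510 / 188000000 = 8.03191 μs.
Transmission budget = 20.4 − 8.03191 = 12.3681 μs.
R ≥ L / t_tx = 8192 bits / 1.23681e-05 s = 662 Mbps.

662 Mbps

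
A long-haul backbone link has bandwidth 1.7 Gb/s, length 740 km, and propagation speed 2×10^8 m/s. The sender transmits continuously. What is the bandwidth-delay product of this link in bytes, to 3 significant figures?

Propagation delay = 740000 / 200000000 = 0.0037 s.
BDP = R × t_prop = 1700000000 × 0.0037 = 6290000 bits.
In bytes: 6290000/8 = 786000 bytes.

786000 bytes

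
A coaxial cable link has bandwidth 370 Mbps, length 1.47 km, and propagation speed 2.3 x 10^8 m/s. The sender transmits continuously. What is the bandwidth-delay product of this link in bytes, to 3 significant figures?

296 bytes

Propagation delay = 1470 / 2.3e+08 = 6.3913e-06 s.
BDP = R × t_prop = 370000000 × 6.3913e-06 = 2364.78 bits.
In bytes: 2364.78/8 = 296 bytes.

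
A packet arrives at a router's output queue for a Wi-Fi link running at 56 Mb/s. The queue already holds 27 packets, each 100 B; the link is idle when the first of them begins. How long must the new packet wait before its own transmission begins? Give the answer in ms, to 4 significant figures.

Each queued packet: L/R = 800/56000000 = 0.0142857 ms.
27 queued → 0.385714 ms.
Queuing delay = 0.3857 ms.

0.3857 ms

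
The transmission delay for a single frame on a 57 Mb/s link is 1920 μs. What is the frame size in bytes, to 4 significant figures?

13680 bytes

L = R × t_tx = 57000000 b/s × 0.00192 s = 109440 bits.
In bytes: 109440 / 8 = 13680 bytes.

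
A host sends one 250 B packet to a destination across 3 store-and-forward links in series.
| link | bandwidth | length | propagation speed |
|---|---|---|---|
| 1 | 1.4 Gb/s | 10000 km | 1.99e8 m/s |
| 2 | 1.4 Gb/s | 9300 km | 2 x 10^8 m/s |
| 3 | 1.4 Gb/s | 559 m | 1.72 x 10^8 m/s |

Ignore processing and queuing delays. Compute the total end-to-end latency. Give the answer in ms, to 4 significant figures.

96.76 ms

L = 250 × 8 = 2000 bits.
Transmission delay per hop = L/R = 2000/1400000000 = 0.00142857 ms; 3 hops → 0.00428571 ms.
Propagation delays (d/s per hop): 50.2513, 46.5, 0.00325 ms; sum = 96.7545 ms.
End-to-end = 96.76 ms.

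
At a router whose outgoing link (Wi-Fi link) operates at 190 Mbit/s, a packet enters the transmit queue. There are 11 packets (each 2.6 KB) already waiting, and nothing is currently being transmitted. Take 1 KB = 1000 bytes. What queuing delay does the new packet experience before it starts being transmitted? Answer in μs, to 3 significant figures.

Each queued packet: L/R = 20800/190000000 = 109.474 μs.
11 queued → 1204.21 μs.
Queuing delay = 1200 μs.

1200 μs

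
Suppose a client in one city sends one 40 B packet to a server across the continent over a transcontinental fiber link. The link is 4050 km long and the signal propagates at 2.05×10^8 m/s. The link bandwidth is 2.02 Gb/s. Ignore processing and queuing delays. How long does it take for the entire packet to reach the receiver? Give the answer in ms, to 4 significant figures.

L = 40 × 8 = 320 bits.
Transmission delay = L/R = 320 / 2020000000 = 0.000158416 ms.
Propagation delay = d/s = 4050000 m / 2.05e+08 m/s = 19.7561 ms.
Total = 19.76 ms.

19.76 ms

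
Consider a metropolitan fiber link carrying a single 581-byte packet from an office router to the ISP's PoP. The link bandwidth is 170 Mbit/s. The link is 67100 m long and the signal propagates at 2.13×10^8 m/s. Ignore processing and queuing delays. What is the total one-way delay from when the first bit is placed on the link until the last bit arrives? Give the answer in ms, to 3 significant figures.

0.342 ms

L = 581 × 8 = 4648 bits.
Transmission delay = L/R = 4648 / 170000000 = 0.0273412 ms.
Propagation delay = d/s = 67100 m / 213000000 m/s = 0.315023 ms.
Total = 0.342 ms.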